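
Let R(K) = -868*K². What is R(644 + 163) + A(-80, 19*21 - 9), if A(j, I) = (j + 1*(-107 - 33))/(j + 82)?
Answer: -565284242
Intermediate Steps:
A(j, I) = (-140 + j)/(82 + j) (A(j, I) = (j + 1*(-140))/(82 + j) = (j - 140)/(82 + j) = (-140 + j)/(82 + j))
R(644 + 163) + A(-80, 19*21 - 9) = -868*(644 + 163)² + (-140 - 80)/(82 - 80) = -868*807² - 220/2 = -868*651249 + (½)*(-220) = -565284132 - 110 = -565284242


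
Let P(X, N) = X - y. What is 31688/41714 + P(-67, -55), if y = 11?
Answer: -1611002/20857 ≈ -77.240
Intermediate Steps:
P(X, N) = -11 + X (P(X, N) = X - 1*11 = X - 11 = -11 + X)
31688/41714 + P(-67, -55) = 31688/41714 + (-11 - 67) = 31688*(1/41714) - 78 = 15844/20857 - 78 = -1611002/20857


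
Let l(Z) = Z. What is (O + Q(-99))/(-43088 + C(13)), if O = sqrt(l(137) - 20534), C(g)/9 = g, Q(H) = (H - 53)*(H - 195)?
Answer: -44688/42971 - I*sqrt(20397)/42971 ≈ -1.04 - 0.0033236*I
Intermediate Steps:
Q(H) = (-195 + H)*(-53 + H) (Q(H) = (-53 + H)*(-195 + H) = (-195 + H)*(-53 + H))
C(g) = 9*g
O = I*sqrt(20397) (O = sqrt(137 - 20534) = sqrt(-20397) = I*sqrt(20397) ≈ 142.82*I)
(O + Q(-99))/(-43088 + C(13)) = (I*sqrt(20397) + (10335 + (-99)**2 - 248*(-99)))/(-43088 + 9*13) = (I*sqrt(20397) + (10335 + 9801 + 24552))/(-43088 + 117) = (I*sqrt(20397) + 44688)/(-42971) = (44688 + I*sqrt(20397))*(-1/42971) = -44688/42971 - I*sqrt(20397)/42971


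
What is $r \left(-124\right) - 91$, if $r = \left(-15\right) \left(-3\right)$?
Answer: $-5671$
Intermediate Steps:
$r = 45$
$r \left(-124\right) - 91 = 45 \left(-124\right) - 91 = -5580 - 91 = -5671$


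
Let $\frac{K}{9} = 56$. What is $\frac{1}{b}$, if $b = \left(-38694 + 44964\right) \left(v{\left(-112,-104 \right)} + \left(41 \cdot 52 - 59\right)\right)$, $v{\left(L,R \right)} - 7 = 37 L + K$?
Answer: $- \frac{1}{9781200} \approx -1.0224 \cdot 10^{-7}$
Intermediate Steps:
$K = 504$ ($K = 9 \cdot 56 = 504$)
$v{\left(L,R \right)} = 511 + 37 L$ ($v{\left(L,R \right)} = 7 + \left(37 L + 504\right) = 7 + \left(504 + 37 L\right) = 511 + 37 L$)
$b = -9781200$ ($b = \left(-38694 + 44964\right) \left(\left(511 + 37 \left(-112\right)\right) + \left(41 \cdot 52 - 59\right)\right) = 6270 \left(\left(511 - 4144\right) + \left(2132 - 59\right)\right) = 6270 \left(-3633 + 2073\right) = 6270 \left(-1560\right) = -9781200$)
$\frac{1}{b} = \frac{1}{-9781200} = - \frac{1}{9781200}$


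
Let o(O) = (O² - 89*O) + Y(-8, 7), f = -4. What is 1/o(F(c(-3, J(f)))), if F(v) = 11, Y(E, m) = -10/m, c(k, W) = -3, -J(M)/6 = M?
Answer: -7/6016 ≈ -0.0011636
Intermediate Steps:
J(M) = -6*M
o(O) = -10/7 + O² - 89*O (o(O) = (O² - 89*O) - 10/7 = -10/7 + O² - 89*O)
1/o(F(c(-3, J(f)))) = 1/(-10/7 + 11² - 89*11) = 1/(-10/7 + 121 - 979) = 1/(-6016/7) = -7/6016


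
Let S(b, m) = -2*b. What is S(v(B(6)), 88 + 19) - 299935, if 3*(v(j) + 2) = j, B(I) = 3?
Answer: -299933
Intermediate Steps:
v(j) = -2 + j/3
S(v(B(6)), 88 + 19) - 299935 = -2*(-2 + (⅓)*3) - 299935 = -2*(-2 + 1) - 299935 = -2*(-1) - 299935 = 2 - 299935 = -299933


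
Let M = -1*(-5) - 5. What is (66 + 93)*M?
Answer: 0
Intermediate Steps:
M = 0 (M = 5 - 5 = 0)
(66 + 93)*M = (66 + 93)*0 = 159*0 = 0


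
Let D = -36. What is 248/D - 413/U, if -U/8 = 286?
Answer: -138139/20592 ≈ -6.7084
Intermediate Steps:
U = -2288 (U = -8*286 = -2288)
248/D - 413/U = 248/(-36) - 413/(-2288) = 248*(-1/36) - 413*(-1/2288) = -62/9 + 413/2288 = -138139/20592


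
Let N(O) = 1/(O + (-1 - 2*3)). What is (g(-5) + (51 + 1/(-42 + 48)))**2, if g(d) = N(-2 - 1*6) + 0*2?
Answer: 261121/100 ≈ 2611.2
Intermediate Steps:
N(O) = 1/(-7 + O) (N(O) = 1/(O + (-1 - 6)) = 1/(O - 7) = 1/(-7 + O))
g(d) = -1/15 (g(d) = 1/(-7 + (-2 - 1*6)) + 0*2 = 1/(-7 + (-2 - 6)) + 0 = 1/(-7 - 8) + 0 = 1/(-15) + 0 = -1/15 + 0 = -1/15)
(g(-5) + (51 + 1/(-42 + 48)))**2 = (-1/15 + (51 + 1/(-42 + 48)))**2 = (-1/15 + (51 + 1/6))**2 = (-1/15 + 307/6)**2 = (511/10)**2 = 261121/100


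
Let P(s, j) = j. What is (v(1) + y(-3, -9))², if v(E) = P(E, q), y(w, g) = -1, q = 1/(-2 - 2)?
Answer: 25/16 ≈ 1.5625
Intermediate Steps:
q = -¼ (q = 1/(-4) = -¼ ≈ -0.25000)
v(E) = -¼
(v(1) + y(-3, -9))² = (-¼ - 1)² = (-5/4)² = 25/16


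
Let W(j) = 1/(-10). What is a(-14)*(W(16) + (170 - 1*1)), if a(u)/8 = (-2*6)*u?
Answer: 1135008/5 ≈ 2.2700e+5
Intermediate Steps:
a(u) = -96*u (a(u) = 8*((-2*6)*u) = 8*(-12*u) = -96*u)
W(j) = -⅒ (W(j) = 1*(-⅒) = -⅒)
a(-14)*(W(16) + (170 - 1*1)) = (-96*(-14))*(-⅒ + (170 - 1*1)) = 1344*(-⅒ + (170 - 1)) = 1344*(-⅒ + 169) = 1344*(1689/10) = 1135008/5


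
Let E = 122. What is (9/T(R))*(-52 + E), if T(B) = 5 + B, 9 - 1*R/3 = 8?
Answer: 315/4 ≈ 78.750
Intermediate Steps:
R = 3 (R = 27 - 3*8 = 27 - 24 = 3)
(9/T(R))*(-52 + E) = (9/(5 + 3))*(-52 + 122) = (9/8)*70 = 315/4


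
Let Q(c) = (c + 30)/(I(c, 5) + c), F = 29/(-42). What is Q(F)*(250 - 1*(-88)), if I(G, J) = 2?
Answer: 416078/55 ≈ 7565.1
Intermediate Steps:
F = -29/42 (F = 29*(-1/42) = -29/42 ≈ -0.69048)
Q(c) = (30 + c)/(2 + c) (Q(c) = (c + 30)/(2 + c) = (30 + c)/(2 + c))
Q(F)*(250 - 1*(-88)) = ((30 - 29/42)/(2 - 29/42))*(250 - 1*(-88)) = ((1231/42)/(55/42))*(250 + 88) = ((42/55)*(1231/42))*338 = (1231/55)*338 = 416078/55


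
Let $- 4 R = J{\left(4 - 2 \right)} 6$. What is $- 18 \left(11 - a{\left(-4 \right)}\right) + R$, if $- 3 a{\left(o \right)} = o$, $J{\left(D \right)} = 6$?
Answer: $-183$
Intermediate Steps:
$a{\left(o \right)} = - \frac{o}{3}$
$R = -9$ ($R = - \frac{6 \cdot 6}{4} = \left(- \frac{1}{4}\right) 36 = -9$)
$- 18 \left(11 - a{\left(-4 \right)}\right) + R = - 18 \left(11 - \left(- \frac{1}{3}\right) \left(-4\right)\right) - 9 = - 18 \left(11 - \frac{4}{3}\right) - 9 = \left(-18\right) \frac{29}{3} - 9 = -174 - 9 = -183$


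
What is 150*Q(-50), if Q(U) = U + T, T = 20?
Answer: -4500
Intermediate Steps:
Q(U) = 20 + U (Q(U) = U + 20 = 20 + U)
150*Q(-50) = 150*(20 - 50) = 150*(-30) = -4500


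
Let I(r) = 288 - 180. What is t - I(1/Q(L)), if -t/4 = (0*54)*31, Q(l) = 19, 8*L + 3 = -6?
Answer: -108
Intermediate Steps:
L = -9/8 (L = -3/8 + (⅛)*(-6) = -3/8 - ¾ = -9/8 ≈ -1.1250)
I(r) = 108
t = 0 (t = -4*0*54*31 = -0*31 = -4*0 = 0)
t - I(1/Q(L)) = 0 - 1*108 = 0 - 108 = -108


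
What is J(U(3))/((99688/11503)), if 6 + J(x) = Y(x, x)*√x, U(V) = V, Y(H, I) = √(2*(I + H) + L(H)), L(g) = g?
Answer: -34509/49844 + 34509*√5/99688 ≈ 0.081720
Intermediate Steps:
Y(H, I) = √(2*I + 3*H) (Y(H, I) = √(2*(I + H) + H) = √(2*(H + I) + H) = √((2*H + 2*I) + H) = √(2*I + 3*H))
J(x) = -6 + x*√5 (J(x) = -6 + √(2*x + 3*x)*√x = -6 + √(5*x)*√x = -6 + (√5*√x)*√x = -6 + x*√5)
J(U(3))/((99688/11503)) = (-6 + 3*√5)/((99688/11503)) = (-6 + 3*√5)/((99688*(1/11503))) = (-6 + 3*√5)/(99688/11503) = (-6 + 3*√5)*(11503/99688) = -34509/49844 + 34509*√5/99688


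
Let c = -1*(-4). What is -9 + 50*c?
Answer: 191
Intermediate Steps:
c = 4
-9 + 50*c = -9 + 50*4 = -9 + 200 = 191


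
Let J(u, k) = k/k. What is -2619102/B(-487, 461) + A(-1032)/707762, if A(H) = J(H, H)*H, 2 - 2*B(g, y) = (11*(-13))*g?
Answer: 617888312000/8214639653 ≈ 75.218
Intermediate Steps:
J(u, k) = 1
B(g, y) = 1 + 143*g/2 (B(g, y) = 1 - 11*(-13)*g/2 = 1 - (-143)*g/2 = 1 + 143*g/2)
A(H) = H (A(H) = 1*H = H)
-2619102/B(-487, 461) + A(-1032)/707762 = -2619102/(1 + (143/2)*(-487)) - 1032/707762 = -2619102/(1 - 69641/2) - 1032*1/707762 = -2619102/(-69639/2) - 516/353881 = -2619102*(-2/69639) - 516/353881 = 1746068/23213 - 516/353881 = 617888312000/8214639653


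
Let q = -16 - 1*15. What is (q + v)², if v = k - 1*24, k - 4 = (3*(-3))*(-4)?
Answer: 225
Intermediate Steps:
k = 40 (k = 4 + (3*(-3))*(-4) = 4 - 9*(-4) = 4 + 36 = 40)
v = 16 (v = 40 - 1*24 = 40 - 24 = 16)
q = -31 (q = -16 - 15 = -31)
(q + v)² = (-31 + 16)² = (-15)² = 225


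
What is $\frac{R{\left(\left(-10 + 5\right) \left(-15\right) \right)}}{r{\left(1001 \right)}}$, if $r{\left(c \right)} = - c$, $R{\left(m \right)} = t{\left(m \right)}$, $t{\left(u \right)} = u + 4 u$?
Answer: $- \frac{375}{1001} \approx -0.37463$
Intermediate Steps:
$t{\left(u \right)} = 5 u$
$R{\left(m \right)} = 5 m$
$\frac{R{\left(\left(-10 + 5\right) \left(-15\right) \right)}}{r{\left(1001 \right)}} = \frac{5 \left(-10 + 5\right) \left(-15\right)}{\left(-1\right) 1001} = \frac{5 \left(\left(-5\right) \left(-15\right)\right)}{-1001} = 5 \cdot 75 \left(- \frac{1}{1001}\right) = 375 \left(- \frac{1}{1001}\right) = - \frac{375}{1001}$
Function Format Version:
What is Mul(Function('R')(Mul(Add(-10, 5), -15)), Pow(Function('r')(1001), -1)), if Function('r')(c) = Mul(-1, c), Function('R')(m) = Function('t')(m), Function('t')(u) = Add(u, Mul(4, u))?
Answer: Rational(-375, 1001) ≈ -0.37463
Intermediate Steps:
Function('t')(u) = Mul(5, u)
Function('R')(m) = Mul(5, m)
Mul(Function('R')(Mul(Add(-10, 5), -15)), Pow(Function('r')(1001), -1)) = Mul(Mul(5, Mul(Add(-10, 5), -15)), Pow(Mul(-1, 1001), -1)) = Mul(Mul(5, Mul(-5, -15)), Pow(-1001, -1)) = Mul(Mul(5, 75), Rational(-1, 1001)) = Mul(375, Rational(-1, 1001)) = Rational(-375, 1001)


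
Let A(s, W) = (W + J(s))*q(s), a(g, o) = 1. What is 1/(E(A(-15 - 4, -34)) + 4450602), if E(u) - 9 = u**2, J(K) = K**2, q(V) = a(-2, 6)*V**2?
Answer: 1/13939544820 ≈ 7.1738e-11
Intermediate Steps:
q(V) = V**2 (q(V) = 1*V**2 = V**2)
A(s, W) = s**2*(W + s**2) (A(s, W) = (W + s**2)*s**2 = s**2*(W + s**2))
E(u) = 9 + u**2
1/(E(A(-15 - 4, -34)) + 4450602) = 1/((9 + ((-15 - 4)**2*(-34 + (-15 - 4)**2))**2) + 4450602) = 1/((9 + ((-19)**2*(-34 + (-19)**2))**2) + 4450602) = 1/((9 + (361*(-34 + 361))**2) + 4450602) = 1/((9 + (361*327)**2) + 4450602) = 1/((9 + 118047**2) + 4450602) = 1/((9 + 13935094209) + 4450602) = 1/(13935094218 + 4450602) = 1/13939544820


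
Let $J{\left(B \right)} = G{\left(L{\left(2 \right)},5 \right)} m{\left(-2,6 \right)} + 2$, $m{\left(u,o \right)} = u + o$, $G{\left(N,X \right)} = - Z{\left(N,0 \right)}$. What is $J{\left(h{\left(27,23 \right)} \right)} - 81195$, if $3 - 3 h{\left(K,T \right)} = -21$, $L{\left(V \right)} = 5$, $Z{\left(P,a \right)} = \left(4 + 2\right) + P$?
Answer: $-81237$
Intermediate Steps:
$Z{\left(P,a \right)} = 6 + P$
$h{\left(K,T \right)} = 8$ ($h{\left(K,T \right)} = 1 - -7 = 1 + 7 = 8$)
$G{\left(N,X \right)} = -6 - N$ ($G{\left(N,X \right)} = - (6 + N) = -6 - N$)
$m{\left(u,o \right)} = o + u$
$J{\left(B \right)} = -42$ ($J{\left(B \right)} = \left(-6 - 5\right) \left(6 - 2\right) + 2 = \left(-6 - 5\right) 4 + 2 = \left(-11\right) 4 + 2 = -44 + 2 = -42$)
$J{\left(h{\left(27,23 \right)} \right)} - 81195 = -42 - 81195 = -81237$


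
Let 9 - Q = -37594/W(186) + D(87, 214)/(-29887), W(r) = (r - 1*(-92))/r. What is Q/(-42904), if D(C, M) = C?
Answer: -13066198173/22279473359 ≈ -0.58647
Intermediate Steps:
W(r) = (92 + r)/r (W(r) = (r + 92)/r = (92 + r)/r)
Q = 104529585384/4154293 (Q = 9 - (-37594*186/(92 + 186) + 87/(-29887)) = 9 - (-37594/((1/186)*278) + 87*(-1/29887)) = 9 - (-37594/139/93 - 87/29887) = 9 - (-37594*93/139 - 87/29887) = 9 - (-3496242/139 - 87/29887) = 9 - 1*(-104492196747/4154293) = 9 + 104492196747/4154293 = 104529585384/4154293 ≈ 25162.)
Q/(-42904) = (104529585384/4154293)/(-42904) = (104529585384/4154293)*(-1/42904) = -13066198173/22279473359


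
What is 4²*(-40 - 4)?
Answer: -704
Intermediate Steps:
4²*(-40 - 4) = 16*(-44) = -704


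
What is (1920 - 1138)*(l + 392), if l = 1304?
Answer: 1326272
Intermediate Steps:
(1920 - 1138)*(l + 392) = (1920 - 1138)*(1304 + 392) = 782*1696 = 1326272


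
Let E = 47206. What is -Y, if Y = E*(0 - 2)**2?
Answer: -188824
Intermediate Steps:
Y = 188824 (Y = 47206*(0 - 2)**2 = 47206*(-2)**2 = 47206*4 = 188824)
-Y = -1*188824 = -188824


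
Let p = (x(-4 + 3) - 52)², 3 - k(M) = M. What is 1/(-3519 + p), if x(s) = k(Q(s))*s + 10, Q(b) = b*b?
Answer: -1/1583 ≈ -0.00063171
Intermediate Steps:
Q(b) = b²
k(M) = 3 - M
x(s) = 10 + s*(3 - s²) (x(s) = (3 - s²)*s + 10 = s*(3 - s²) + 10 = 10 + s*(3 - s²))
p = 1936 (p = ((10 - (-4 + 3)*(-3 + (-4 + 3)²)) - 52)² = ((10 - 1*(-1)*(-3 + (-1)²)) - 52)² = ((10 - 1*(-1)*(-3 + 1)) - 52)² = ((10 - 1*(-1)*(-2)) - 52)² = ((10 - 2) - 52)² = (8 - 52)² = (-44)² = 1936)
1/(-3519 + p) = 1/(-3519 + 1936) = 1/(-1583) = -1/1583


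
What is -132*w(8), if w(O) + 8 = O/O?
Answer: 924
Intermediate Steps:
w(O) = -7 (w(O) = -8 + O/O = -8 + 1 = -7)
-132*w(8) = -132*(-7) = 924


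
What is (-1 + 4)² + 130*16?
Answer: 2089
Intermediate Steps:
(-1 + 4)² + 130*16 = 3² + 2080 = 9 + 2080 = 2089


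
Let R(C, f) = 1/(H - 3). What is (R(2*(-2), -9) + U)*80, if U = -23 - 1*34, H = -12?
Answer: -13696/3 ≈ -4565.3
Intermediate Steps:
R(C, f) = -1/15 (R(C, f) = 1/(-12 - 3) = 1/(-15) = -1/15)
U = -57 (U = -23 - 34 = -57)
(R(2*(-2), -9) + U)*80 = (-1/15 - 57)*80 = -856/15*80 = -13696/3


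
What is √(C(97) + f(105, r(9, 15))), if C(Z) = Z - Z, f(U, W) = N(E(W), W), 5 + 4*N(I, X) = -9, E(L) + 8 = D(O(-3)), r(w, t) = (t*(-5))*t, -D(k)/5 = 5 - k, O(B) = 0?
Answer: I*√14/2 ≈ 1.8708*I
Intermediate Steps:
D(k) = -25 + 5*k (D(k) = -5*(5 - k) = -25 + 5*k)
r(w, t) = -5*t² (r(w, t) = (-5*t)*t = -5*t²)
E(L) = -33 (E(L) = -8 + (-25 + 5*0) = -8 + (-25 + 0) = -8 - 25 = -33)
N(I, X) = -7/2 (N(I, X) = -5/4 + (¼)*(-9) = -5/4 - 9/4 = -7/2)
f(U, W) = -7/2
C(Z) = 0
√(C(97) + f(105, r(9, 15))) = √(0 - 7/2) = √(-7/2) = I*√14/2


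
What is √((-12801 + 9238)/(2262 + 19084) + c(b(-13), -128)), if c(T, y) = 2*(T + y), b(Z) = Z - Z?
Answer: 3*I*√12969210566/21346 ≈ 16.005*I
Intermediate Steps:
b(Z) = 0
c(T, y) = 2*T + 2*y
√((-12801 + 9238)/(2262 + 19084) + c(b(-13), -128)) = √((-12801 + 9238)/(2262 + 19084) + (2*0 + 2*(-128))) = √(-3563/21346 + (0 - 256)) = √(-3563*1/21346 - 256) = √(-3563/21346 - 256) = √(-5468139/21346) = 3*I*√12969210566/21346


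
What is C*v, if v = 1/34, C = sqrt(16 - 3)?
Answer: sqrt(13)/34 ≈ 0.10605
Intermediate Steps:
C = sqrt(13) ≈ 3.6056
v = 1/34 ≈ 0.029412
C*v = sqrt(13)*(1/34) = sqrt(13)/34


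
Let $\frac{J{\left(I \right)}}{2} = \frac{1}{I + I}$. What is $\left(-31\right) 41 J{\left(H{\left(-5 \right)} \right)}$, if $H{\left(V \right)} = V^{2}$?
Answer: $- \frac{1271}{25} \approx -50.84$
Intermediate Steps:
$J{\left(I \right)} = \frac{1}{I}$ ($J{\left(I \right)} = \frac{2}{I + I} = \frac{2}{2 I} = 2 \frac{1}{2 I} = \frac{1}{I}$)
$\left(-31\right) 41 J{\left(H{\left(-5 \right)} \right)} = \frac{\left(-31\right) 41}{\left(-5\right)^{2}} = - \frac{1271}{25}$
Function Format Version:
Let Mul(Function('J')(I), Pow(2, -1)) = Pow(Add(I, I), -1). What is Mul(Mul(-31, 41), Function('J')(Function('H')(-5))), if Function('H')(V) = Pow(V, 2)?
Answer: Rational(-1271, 25) ≈ -50.840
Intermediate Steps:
Function('J')(I) = Pow(I, -1) (Function('J')(I) = Mul(2, Pow(Add(I, I), -1)) = Mul(2, Pow(Mul(2, I), -1)) = Mul(2, Mul(Rational(1, 2), Pow(I, -1))) = Pow(I, -1))
Mul(Mul(-31, 41), Function('J')(Function('H')(-5))) = Mul(Mul(-31, 41), Pow(Pow(-5, 2), -1)) = Mul(-1271, Pow(25, -1)) = Mul(-1271, Rational(1, 25)) = Rational(-1271, 25)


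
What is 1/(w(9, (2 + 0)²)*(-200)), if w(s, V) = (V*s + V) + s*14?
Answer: -1/33200 ≈ -3.0120e-5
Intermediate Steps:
w(s, V) = V + 14*s + V*s (w(s, V) = (V + V*s) + 14*s = V + 14*s + V*s)
1/(w(9, (2 + 0)²)*(-200)) = 1/(((2 + 0)² + 14*9 + (2 + 0)²*9)*(-200)) = 1/((2² + 126 + 2²*9)*(-200)) = 1/((4 + 126 + 4*9)*(-200)) = 1/((4 + 126 + 36)*(-200)) = 1/(166*(-200)) = 1/(-33200) = -1/33200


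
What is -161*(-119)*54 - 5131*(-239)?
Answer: 2260895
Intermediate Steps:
-161*(-119)*54 - 5131*(-239) = 19159*54 + 1226309 = 1034586 + 1226309 = 2260895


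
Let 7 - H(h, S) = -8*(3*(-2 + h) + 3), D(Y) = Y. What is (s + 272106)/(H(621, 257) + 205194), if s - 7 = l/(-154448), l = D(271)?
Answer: 42027308353/33991070288 ≈ 1.2364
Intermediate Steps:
l = 271
H(h, S) = -17 + 24*h (H(h, S) = 7 - (-8)*(3*(-2 + h) + 3) = 7 - (-8)*((-6 + 3*h) + 3) = 7 - (-8)*(-3 + 3*h) = 7 - (24 - 24*h) = 7 + (-24 + 24*h) = -17 + 24*h)
s = 1080865/154448 (s = 7 + 271/(-154448) = 7 + 271*(-1/154448) = 7 - 271/154448 = 1080865/154448 ≈ 6.9982)
(s + 272106)/(H(621, 257) + 205194) = (1080865/154448 + 272106)/((-17 + 24*621) + 205194) = 42027308353/(154448*((-17 + 14904) + 205194)) = 42027308353/(154448*(14887 + 205194)) = (42027308353/154448)/220081 = (42027308353/154448)*(1/220081) = 42027308353/33991070288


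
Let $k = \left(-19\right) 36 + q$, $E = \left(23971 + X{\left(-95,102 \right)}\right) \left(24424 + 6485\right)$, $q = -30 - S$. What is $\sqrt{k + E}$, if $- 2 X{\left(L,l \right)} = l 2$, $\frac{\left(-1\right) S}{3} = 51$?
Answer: $6 \sqrt{20493510} \approx 27162.0$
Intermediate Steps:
$S = -153$ ($S = \left(-3\right) 51 = -153$)
$X{\left(L,l \right)} = - l$ ($X{\left(L,l \right)} = - \frac{l 2}{2} = - \frac{2 l}{2} = - l$)
$q = 123$ ($q = -30 - -153 = -30 + 153 = 123$)
$E = 737766921$ ($E = \left(23971 - 102\right) \left(24424 + 6485\right) = \left(23971 - 102\right) 30909 = 23869 \cdot 30909 = 737766921$)
$k = -561$ ($k = \left(-19\right) 36 + 123 = -684 + 123 = -561$)
$\sqrt{k + E} = \sqrt{-561 + 737766921} = \sqrt{737766360} = 6 \sqrt{20493510}$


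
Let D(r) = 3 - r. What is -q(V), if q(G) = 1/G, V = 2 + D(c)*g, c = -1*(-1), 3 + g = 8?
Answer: -1/12 ≈ -0.083333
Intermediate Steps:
g = 5 (g = -3 + 8 = 5)
c = 1
V = 12 (V = 2 + (3 - 1*1)*5 = 2 + (3 - 1)*5 = 2 + 2*5 = 2 + 10 = 12)
-q(V) = -1/12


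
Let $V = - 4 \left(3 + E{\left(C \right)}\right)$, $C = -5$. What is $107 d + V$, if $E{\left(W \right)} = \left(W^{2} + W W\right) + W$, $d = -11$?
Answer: $-1369$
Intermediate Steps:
$E{\left(W \right)} = W + 2 W^{2}$ ($E{\left(W \right)} = \left(W^{2} + W^{2}\right) + W = 2 W^{2} + W = W + 2 W^{2}$)
$V = -192$ ($V = - 4 \left(3 - 5 \left(1 + 2 \left(-5\right)\right)\right) = - 4 \left(3 - 5 \left(1 - 10\right)\right) = - 4 \left(3 - -45\right) = - 4 \left(3 + 45\right) = \left(-4\right) 48 = -192$)
$107 d + V = 107 \left(-11\right) - 192 = -1177 - 192 = -1369$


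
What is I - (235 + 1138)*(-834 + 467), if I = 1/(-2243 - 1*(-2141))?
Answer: 51396881/102 ≈ 5.0389e+5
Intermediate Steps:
I = -1/102 (I = 1/(-2243 + 2141) = 1/(-102) = -1/102 ≈ -0.0098039)
I - (235 + 1138)*(-834 + 467) = -1/102 - (235 + 1138)*(-834 + 467) = -1/102 - 1373*(-367) = -1/102 - 1*(-503891) = -1/102 + 503891 = 51396881/102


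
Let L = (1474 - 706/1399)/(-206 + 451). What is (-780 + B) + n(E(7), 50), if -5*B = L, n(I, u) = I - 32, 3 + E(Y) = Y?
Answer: -277358324/342755 ≈ -809.20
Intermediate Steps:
E(Y) = -3 + Y
n(I, u) = -32 + I
L = 412284/68551 (L = (1474 - 706*1/1399)/245 = (1474 - 706/1399)*(1/245) = (2061420/1399)*(1/245) = 412284/68551 ≈ 6.0143)
B = -412284/342755 (B = -1/5*412284/68551 = -412284/342755 ≈ -1.2029)
(-780 + B) + n(E(7), 50) = (-780 - 412284/342755) + (-32 + (-3 + 7)) = -267761184/342755 + (-32 + 4) = -267761184/342755 - 28 = -277358324/342755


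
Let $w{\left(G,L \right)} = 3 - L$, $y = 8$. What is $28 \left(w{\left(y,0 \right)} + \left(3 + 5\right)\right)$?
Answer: $308$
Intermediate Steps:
$28 \left(w{\left(y,0 \right)} + \left(3 + 5\right)\right) = 28 \left(\left(3 - 0\right) + \left(3 + 5\right)\right) = 28 \left(\left(3 + 0\right) + 8\right) = 28 \left(3 + 8\right) = 28 \cdot 11 = 308$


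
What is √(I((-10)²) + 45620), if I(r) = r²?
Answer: 6*√1545 ≈ 235.84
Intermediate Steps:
√(I((-10)²) + 45620) = √(((-10)²)² + 45620) = √(100² + 45620) = √(10000 + 45620) = √55620 = 6*√1545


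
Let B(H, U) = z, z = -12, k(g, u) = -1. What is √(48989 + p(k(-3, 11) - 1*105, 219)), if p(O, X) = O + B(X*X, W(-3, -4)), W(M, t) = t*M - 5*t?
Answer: √48871 ≈ 221.07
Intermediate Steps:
W(M, t) = -5*t + M*t (W(M, t) = M*t - 5*t = -5*t + M*t)
B(H, U) = -12
p(O, X) = -12 + O (p(O, X) = O - 12 = -12 + O)
√(48989 + p(k(-3, 11) - 1*105, 219)) = √(48989 + (-12 + (-1 - 1*105))) = √(48989 + (-12 + (-1 - 105))) = √(48989 + (-12 - 106)) = √(48989 - 118) = √48871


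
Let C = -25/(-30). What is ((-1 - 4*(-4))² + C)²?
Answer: 1836025/36 ≈ 51001.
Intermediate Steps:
C = ⅚ (C = -25*(-1/30) = ⅚ ≈ 0.83333)
((-1 - 4*(-4))² + C)² = ((-1 - 4*(-4))² + ⅚)² = ((-1 + 16)² + ⅚)² = (15² + ⅚)² = (225 + ⅚)² = (1355/6)² = 1836025/36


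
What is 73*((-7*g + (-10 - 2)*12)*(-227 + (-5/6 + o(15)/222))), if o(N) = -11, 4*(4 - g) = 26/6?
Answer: 3643213555/1332 ≈ 2.7351e+6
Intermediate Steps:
g = 35/12 (g = 4 - 13/(2*6) = 4 - ¼*13/3 = 4 - 13/12 = 35/12 ≈ 2.9167)
73*((-7*g + (-10 - 2)*12)*(-227 + (-5/6 + o(15)/222))) = 73*((-7*35/12 + (-10 - 2)*12)*(-227 + (-5/6 - 11/222))) = 73*((-245/12 - 12*12)*(-227 + (-5*⅙ - 11*1/222))) = 73*((-245/12 - 144)*(-227 + (-⅚ - 11/222))) = 73*(-1973*(-227 - 98/111)/12) = 73*(-1973/12*(-25295/111)) = 73*(49907035/1332) = 3643213555/1332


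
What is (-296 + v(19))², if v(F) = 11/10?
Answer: 8696601/100 ≈ 86966.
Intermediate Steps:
v(F) = 11/10 (v(F) = 11*(⅒) = 11/10)
(-296 + v(19))² = (-296 + 11/10)² = (-2949/10)² = 8696601/100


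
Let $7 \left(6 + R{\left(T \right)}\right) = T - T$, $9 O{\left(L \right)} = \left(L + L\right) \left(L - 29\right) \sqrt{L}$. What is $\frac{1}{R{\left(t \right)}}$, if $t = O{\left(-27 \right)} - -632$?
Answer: $- \frac{1}{6} \approx -0.16667$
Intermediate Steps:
$O{\left(L \right)} = \frac{2 L^{\frac{3}{2}} \left(-29 + L\right)}{9}$ ($O{\left(L \right)} = \frac{\left(L + L\right) \left(L - 29\right) \sqrt{L}}{9} = \frac{2 L \left(-29 + L\right) \sqrt{L}}{9} = \frac{2 L^{\frac{3}{2}} \left(-29 + L\right)}{9}$)
$t = 632 + 1008 i \sqrt{3}$ ($t = \frac{2 \left(-27\right)^{\frac{3}{2}} \left(-29 - 27\right)}{9} - -632 = \frac{2}{9} \left(- 81 i \sqrt{3}\right) \left(-56\right) + 632 = 1008 i \sqrt{3} + 632 = 632 + 1008 i \sqrt{3} \approx 632.0 + 1745.9 i$)
$R{\left(T \right)} = -6$ ($R{\left(T \right)} = -6 + \frac{T - T}{7} = -6 + \frac{1}{7} \cdot 0 = -6 + 0 = -6$)
$\frac{1}{R{\left(t \right)}} = \frac{1}{-6} = - \frac{1}{6}$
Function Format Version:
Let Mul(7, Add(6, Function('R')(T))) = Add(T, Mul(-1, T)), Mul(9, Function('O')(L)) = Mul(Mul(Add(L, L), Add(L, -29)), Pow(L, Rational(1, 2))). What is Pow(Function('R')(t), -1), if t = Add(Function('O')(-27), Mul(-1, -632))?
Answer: Rational(-1, 6) ≈ -0.16667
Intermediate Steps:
Function('O')(L) = Mul(Rational(2, 9), Pow(L, Rational(3, 2)), Add(-29, L)) (Function('O')(L) = Mul(Rational(1, 9), Mul(Mul(Add(L, L), Add(L, -29)), Pow(L, Rational(1, 2)))) = Mul(Rational(1, 9), Mul(Mul(Mul(2, L), Add(-29, L)), Pow(L, Rational(1, 2)))) = Mul(Rational(1, 9), Mul(Mul(2, L, Add(-29, L)), Pow(L, Rational(1, 2)))) = Mul(Rational(1, 9), Mul(2, Pow(L, Rational(3, 2)), Add(-29, L))) = Mul(Rational(2, 9), Pow(L, Rational(3, 2)), Add(-29, L)))
t = Add(632, Mul(1008, I, Pow(3, Rational(1, 2)))) (t = Add(Mul(Rational(2, 9), Pow(-27, Rational(3, 2)), Add(-29, -27)), Mul(-1, -632)) = Add(Mul(Rational(2, 9), Mul(-81, I, Pow(3, Rational(1, 2))), -56), 632) = Add(Mul(1008, I, Pow(3, Rational(1, 2))), 632) = Add(632, Mul(1008, I, Pow(3, Rational(1, 2)))) ≈ Add(632.00, Mul(1745.9, I)))
Function('R')(T) = -6 (Function('R')(T) = Add(-6, Mul(Rational(1, 7), Add(T, Mul(-1, T)))) = Add(-6, Mul(Rational(1, 7), 0)) = Add(-6, 0) = -6)
Pow(Function('R')(t), -1) = Pow(-6, -1) = Rational(-1, 6)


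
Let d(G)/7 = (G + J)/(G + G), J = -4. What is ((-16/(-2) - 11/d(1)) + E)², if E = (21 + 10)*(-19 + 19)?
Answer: 36100/441 ≈ 81.859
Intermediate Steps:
d(G) = 7*(-4 + G)/(2*G) (d(G) = 7*((G - 4)/(G + G)) = 7*((-4 + G)/((2*G))) = 7*((-4 + G)*(1/(2*G))) = 7*((-4 + G)/(2*G)) = 7*(-4 + G)/(2*G))
E = 0 (E = 31*0 = 0)
((-16/(-2) - 11/d(1)) + E)² = ((-16/(-2) - 11/(7/2 - 14/1)) + 0)² = ((-16*(-½) - 11/(7/2 - 14*1)) + 0)² = ((8 - 11/(7/2 - 14)) + 0)² = ((8 - 11/(-21/2)) + 0)² = ((8 - 11*(-2/21)) + 0)² = ((8 + 22/21) + 0)² = (190/21 + 0)² = (190/21)² = 36100/441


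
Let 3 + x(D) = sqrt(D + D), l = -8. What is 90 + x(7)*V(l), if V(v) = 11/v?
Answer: 753/8 - 11*sqrt(14)/8 ≈ 88.980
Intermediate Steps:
x(D) = -3 + sqrt(2)*sqrt(D) (x(D) = -3 + sqrt(D + D) = -3 + sqrt(2*D) = -3 + sqrt(2)*sqrt(D))
90 + x(7)*V(l) = 90 + (-3 + sqrt(2)*sqrt(7))*(11/(-8)) = 90 + (-3 + sqrt(14))*(11*(-1/8)) = 90 + (-3 + sqrt(14))*(-11/8) = 90 + (33/8 - 11*sqrt(14)/8) = 753/8 - 11*sqrt(14)/8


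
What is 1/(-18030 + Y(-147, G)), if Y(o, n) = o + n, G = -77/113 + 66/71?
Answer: -8023/145832080 ≈ -5.5015e-5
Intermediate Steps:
G = 1991/8023 (G = -77*1/113 + 66*(1/71) = -77/113 + 66/71 = 1991/8023 ≈ 0.24816)
Y(o, n) = n + o
1/(-18030 + Y(-147, G)) = 1/(-18030 + (1991/8023 - 147)) = 1/(-18030 - 1177390/8023) = 1/(-145832080/8023) = -8023/145832080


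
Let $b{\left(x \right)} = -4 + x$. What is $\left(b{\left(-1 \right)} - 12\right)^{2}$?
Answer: $289$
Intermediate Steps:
$\left(b{\left(-1 \right)} - 12\right)^{2} = \left(\left(-4 - 1\right) - 12\right)^{2} = \left(-5 - 12\right)^{2} = \left(-17\right)^{2} = 289$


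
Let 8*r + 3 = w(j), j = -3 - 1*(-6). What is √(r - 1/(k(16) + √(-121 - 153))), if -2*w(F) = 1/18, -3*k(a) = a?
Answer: √2*√((880 - 327*I*√274)/(-16 + 3*I*√274))/24 ≈ 0.045426 + 0.60241*I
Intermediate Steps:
k(a) = -a/3
j = 3 (j = -3 + 6 = 3)
w(F) = -1/36 (w(F) = -½/18 = -½*1/18 = -1/36)
r = -109/288 (r = -3/8 + (⅛)*(-1/36) = -3/8 - 1/288 = -109/288 ≈ -0.37847)
√(r - 1/(k(16) + √(-121 - 153))) = √(-109/288 - 1/(-⅓*16 + √(-121 - 153))) = √(-109/288 - 1/(-16/3 + √(-274))) = √(-109/288 - 1/(-16/3 + I*√274))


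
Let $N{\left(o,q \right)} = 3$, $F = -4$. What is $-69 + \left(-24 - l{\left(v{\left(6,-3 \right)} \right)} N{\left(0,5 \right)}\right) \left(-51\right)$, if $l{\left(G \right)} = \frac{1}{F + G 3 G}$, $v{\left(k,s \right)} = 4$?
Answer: $\frac{50973}{44} \approx 1158.5$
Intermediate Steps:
$l{\left(G \right)} = \frac{1}{-4 + 3 G^{2}}$ ($l{\left(G \right)} = \frac{1}{-4 + G 3 G} = \frac{1}{-4 + 3 G G} = \frac{1}{-4 + 3 G^{2}}$)
$-69 + \left(-24 - l{\left(v{\left(6,-3 \right)} \right)} N{\left(0,5 \right)}\right) \left(-51\right) = -69 + \left(-24 - \frac{1}{-4 + 3 \cdot 4^{2}} \cdot 3\right) \left(-51\right) = -69 + \left(-24 - \frac{1}{-4 + 3 \cdot 16} \cdot 3\right) \left(-51\right) = -69 + \left(-24 - \frac{1}{-4 + 48} \cdot 3\right) \left(-51\right) = -69 + \left(-24 - \frac{1}{44} \cdot 3\right) \left(-51\right) = -69 + \left(-24 - \frac{3}{44}\right) \left(-51\right) = -69 - - \frac{54009}{44} = -69 + \frac{54009}{44} = \frac{50973}{44}$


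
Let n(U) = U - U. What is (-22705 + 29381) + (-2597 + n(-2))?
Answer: 4079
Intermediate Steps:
n(U) = 0
(-22705 + 29381) + (-2597 + n(-2)) = (-22705 + 29381) + (-2597 + 0) = 6676 - 2597 = 4079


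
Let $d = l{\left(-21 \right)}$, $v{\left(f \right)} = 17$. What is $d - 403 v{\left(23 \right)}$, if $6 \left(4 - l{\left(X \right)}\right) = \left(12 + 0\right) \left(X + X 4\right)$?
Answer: $-6637$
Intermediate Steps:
$l{\left(X \right)} = 4 - 10 X$ ($l{\left(X \right)} = 4 - \frac{\left(12 + 0\right) \left(X + X 4\right)}{6} = 4 - \frac{12 \left(X + 4 X\right)}{6} = 4 - \frac{12 \cdot 5 X}{6} = 4 - \frac{60 X}{6} = 4 - 10 X$)
$d = 214$ ($d = 4 - -210 = 4 + 210 = 214$)
$d - 403 v{\left(23 \right)} = 214 - 6851 = -6637$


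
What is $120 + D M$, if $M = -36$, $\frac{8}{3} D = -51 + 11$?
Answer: $660$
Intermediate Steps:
$D = -15$ ($D = \frac{3 \left(-51 + 11\right)}{8} = \frac{3}{8} \left(-40\right) = -15$)
$120 + D M = 120 - -540 = 120 + 540 = 660$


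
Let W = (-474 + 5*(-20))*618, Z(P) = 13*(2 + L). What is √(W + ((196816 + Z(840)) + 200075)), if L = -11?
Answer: 7*√858 ≈ 205.04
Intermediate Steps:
Z(P) = -117 (Z(P) = 13*(2 - 11) = 13*(-9) = -117)
W = -354732 (W = (-474 - 100)*618 = -574*618 = -354732)
√(W + ((196816 + Z(840)) + 200075)) = √(-354732 + ((196816 - 117) + 200075)) = √(-354732 + (196699 + 200075)) = √(-354732 + 396774) = √42042 = 7*√858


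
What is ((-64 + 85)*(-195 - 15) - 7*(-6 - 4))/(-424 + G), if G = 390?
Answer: 2170/17 ≈ 127.65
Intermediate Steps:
((-64 + 85)*(-195 - 15) - 7*(-6 - 4))/(-424 + G) = ((-64 + 85)*(-195 - 15) - 7*(-6 - 4))/(-424 + 390) = (21*(-210) - 7*(-10))/(-34) = (-4410 + 70)*(-1/34) = -4340*(-1/34) = 2170/17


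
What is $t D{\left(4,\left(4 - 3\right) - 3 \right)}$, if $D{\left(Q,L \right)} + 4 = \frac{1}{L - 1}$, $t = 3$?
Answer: $-13$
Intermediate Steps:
$D{\left(Q,L \right)} = -4 + \frac{1}{-1 + L}$ ($D{\left(Q,L \right)} = -4 + \frac{1}{L - 1} = -4 + \frac{1}{-1 + L}$)
$t D{\left(4,\left(4 - 3\right) - 3 \right)} = 3 \frac{5 - 4 \left(\left(4 - 3\right) - 3\right)}{-1 + \left(\left(4 - 3\right) - 3\right)} = 3 \frac{5 - 4 \left(1 - 3\right)}{-1 + \left(1 - 3\right)} = 3 \frac{5 - -8}{-1 - 2} = 3 \frac{5 + 8}{-3} = 3 \left(\left(- \frac{1}{3}\right) 13\right) = 3 \left(- \frac{13}{3}\right) = -13$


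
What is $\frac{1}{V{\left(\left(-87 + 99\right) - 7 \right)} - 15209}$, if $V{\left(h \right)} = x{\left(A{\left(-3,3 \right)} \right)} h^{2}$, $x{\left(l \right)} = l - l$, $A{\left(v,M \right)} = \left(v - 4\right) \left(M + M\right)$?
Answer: $- \frac{1}{15209} \approx -6.5751 \cdot 10^{-5}$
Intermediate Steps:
$A{\left(v,M \right)} = 2 M \left(-4 + v\right)$ ($A{\left(v,M \right)} = \left(-4 + v\right) 2 M = 2 M \left(-4 + v\right)$)
$x{\left(l \right)} = 0$
$V{\left(h \right)} = 0$ ($V{\left(h \right)} = 0 h^{2} = 0$)
$\frac{1}{V{\left(\left(-87 + 99\right) - 7 \right)} - 15209} = \frac{1}{0 - 15209} = \frac{1}{-15209} = - \frac{1}{15209}$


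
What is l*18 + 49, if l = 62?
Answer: 1165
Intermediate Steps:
l*18 + 49 = 62*18 + 49 = 1116 + 49 = 1165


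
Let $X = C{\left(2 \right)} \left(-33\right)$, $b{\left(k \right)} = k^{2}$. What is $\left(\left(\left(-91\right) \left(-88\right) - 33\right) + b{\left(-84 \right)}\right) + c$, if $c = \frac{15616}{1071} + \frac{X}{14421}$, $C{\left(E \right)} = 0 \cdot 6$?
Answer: $\frac{16113817}{1071} \approx 15046.0$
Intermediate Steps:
$C{\left(E \right)} = 0$
$X = 0$ ($X = 0 \left(-33\right) = 0$)
$c = \frac{15616}{1071}$ ($c = \frac{15616}{1071} + \frac{0}{14421} = 15616 \cdot \frac{1}{1071} + 0 \cdot \frac{1}{14421} = \frac{15616}{1071} + 0 = \frac{15616}{1071} \approx 14.581$)
$\left(\left(\left(-91\right) \left(-88\right) - 33\right) + b{\left(-84 \right)}\right) + c = \left(\left(\left(-91\right) \left(-88\right) - 33\right) + \left(-84\right)^{2}\right) + \frac{15616}{1071} = \left(\left(8008 - 33\right) + 7056\right) + \frac{15616}{1071} = \left(7975 + 7056\right) + \frac{15616}{1071} = 15031 + \frac{15616}{1071} = \frac{16113817}{1071}$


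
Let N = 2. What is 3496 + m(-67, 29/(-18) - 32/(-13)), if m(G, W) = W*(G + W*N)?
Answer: 47096564/13689 ≈ 3440.5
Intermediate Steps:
m(G, W) = W*(G + 2*W) (m(G, W) = W*(G + W*2) = W*(G + 2*W))
3496 + m(-67, 29/(-18) - 32/(-13)) = 3496 + (29/(-18) - 32/(-13))*(-67 + 2*(29/(-18) - 32/(-13))) = 3496 + (29*(-1/18) - 32*(-1/13))*(-67 + 2*(29*(-1/18) - 32*(-1/13))) = 3496 + (-29/18 + 32/13)*(-67 + 2*(-29/18 + 32/13)) = 3496 + 199*(-67 + 2*(199/234))/234 = 3496 + 199*(-67 + 199/117)/234 = 3496 + (199/234)*(-7640/117) = 3496 - 760180/13689 = 47096564/13689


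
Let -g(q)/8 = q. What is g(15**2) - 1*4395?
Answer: -6195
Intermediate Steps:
g(q) = -8*q
g(15**2) - 1*4395 = -8*15**2 - 1*4395 = -8*225 - 4395 = -1800 - 4395 = -6195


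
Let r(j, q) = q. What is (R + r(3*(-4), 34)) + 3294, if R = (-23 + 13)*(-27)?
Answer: 3598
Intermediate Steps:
R = 270 (R = -10*(-27) = 270)
(R + r(3*(-4), 34)) + 3294 = (270 + 34) + 3294 = 304 + 3294 = 3598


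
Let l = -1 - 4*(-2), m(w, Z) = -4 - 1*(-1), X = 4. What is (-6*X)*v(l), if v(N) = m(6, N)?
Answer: 72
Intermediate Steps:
m(w, Z) = -3 (m(w, Z) = -4 + 1 = -3)
l = 7 (l = -1 + 8 = 7)
v(N) = -3
(-6*X)*v(l) = -6*4*(-3) = -24*(-3) = 72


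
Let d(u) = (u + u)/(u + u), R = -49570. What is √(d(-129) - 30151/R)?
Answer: √3951769970/49570 ≈ 1.2682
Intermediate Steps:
d(u) = 1 (d(u) = (2*u)/((2*u)) = (2*u)*(1/(2*u)) = 1)
√(d(-129) - 30151/R) = √(1 - 30151/(-49570)) = √(1 - 30151*(-1/49570)) = √(1 + 30151/49570) = √(79721/49570) = √3951769970/49570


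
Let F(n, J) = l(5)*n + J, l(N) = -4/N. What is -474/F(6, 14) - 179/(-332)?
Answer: -389303/7636 ≈ -50.983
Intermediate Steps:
F(n, J) = J - 4*n/5 (F(n, J) = (-4/5)*n + J = (-4*⅕)*n + J = -4*n/5 + J = J - 4*n/5)
-474/F(6, 14) - 179/(-332) = -474/(14 - ⅘*6) - 179/(-332) = -474/(14 - 24/5) - 179*(-1/332) = -474/46/5 + 179/332 = -474*5/46 + 179/332 = -1185/23 + 179/332 = -389303/7636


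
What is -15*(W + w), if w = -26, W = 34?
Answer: -120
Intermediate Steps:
-15*(W + w) = -15*(34 - 26) = -15*8 = -120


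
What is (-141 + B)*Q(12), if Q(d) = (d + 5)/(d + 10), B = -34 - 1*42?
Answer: -3689/22 ≈ -167.68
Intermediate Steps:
B = -76 (B = -34 - 42 = -76)
Q(d) = (5 + d)/(10 + d)
(-141 + B)*Q(12) = (-141 - 76)*((5 + 12)/(10 + 12)) = -217*17/22 = -3689/22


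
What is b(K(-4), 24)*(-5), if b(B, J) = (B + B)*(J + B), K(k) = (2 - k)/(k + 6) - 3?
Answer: 0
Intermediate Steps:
K(k) = -3 + (2 - k)/(6 + k) (K(k) = (2 - k)/(6 + k) - 3 = -3 + (2 - k)/(6 + k))
b(B, J) = 2*B*(B + J) (b(B, J) = (2*B)*(B + J) = 2*B*(B + J))
b(K(-4), 24)*(-5) = (2*(4*(-4 - 1*(-4))/(6 - 4))*(4*(-4 - 1*(-4))/(6 - 4) + 24))*(-5) = (2*(4*(-4 + 4)/2)*(4*(-4 + 4)/2 + 24))*(-5) = (2*(4*(1/2)*0)*(4*(1/2)*0 + 24))*(-5) = (2*0*(0 + 24))*(-5) = (2*0*24)*(-5) = 0*(-5) = 0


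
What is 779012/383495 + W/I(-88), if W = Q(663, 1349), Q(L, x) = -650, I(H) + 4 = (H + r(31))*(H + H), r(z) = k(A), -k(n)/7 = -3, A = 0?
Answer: 638122979/322902790 ≈ 1.9762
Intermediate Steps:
k(n) = 21 (k(n) = -7*(-3) = 21)
r(z) = 21
I(H) = -4 + 2*H*(21 + H) (I(H) = -4 + (H + 21)*(H + H) = -4 + (21 + H)*(2*H) = -4 + 2*H*(21 + H))
W = -650
779012/383495 + W/I(-88) = 779012/383495 - 650/(-4 + 2*(-88)² + 42*(-88)) = 779012*(1/383495) - 650/(-4 + 2*7744 - 3696) = 779012/383495 - 650/(-4 + 15488 - 3696) = 779012/383495 - 650/11788 = 779012/383495 - 650*1/11788 = 779012/383495 - 325/5894 = 638122979/322902790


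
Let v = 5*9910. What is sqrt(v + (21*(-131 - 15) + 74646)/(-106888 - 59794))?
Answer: 2*sqrt(86039389062290)/83341 ≈ 222.60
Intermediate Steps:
v = 49550
sqrt(v + (21*(-131 - 15) + 74646)/(-106888 - 59794)) = sqrt(49550 + (21*(-131 - 15) + 74646)/(-106888 - 59794)) = sqrt(49550 + (21*(-146) + 74646)/(-166682)) = sqrt(49550 + (-3066 + 74646)*(-1/166682)) = sqrt(49550 + 71580*(-1/166682)) = sqrt(49550 - 35790/83341) = sqrt(4129510760/83341) = 2*sqrt(86039389062290)/83341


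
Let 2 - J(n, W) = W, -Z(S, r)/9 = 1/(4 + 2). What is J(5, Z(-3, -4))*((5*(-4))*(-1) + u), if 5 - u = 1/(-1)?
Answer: 91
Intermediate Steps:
Z(S, r) = -3/2 (Z(S, r) = -9/(4 + 2) = -9/6 = -9*⅙ = -3/2)
J(n, W) = 2 - W
u = 6 (u = 5 - 1/(-1) = 5 - 1*(-1) = 5 + 1 = 6)
J(5, Z(-3, -4))*((5*(-4))*(-1) + u) = (2 - 1*(-3/2))*((5*(-4))*(-1) + 6) = (2 + 3/2)*(-20*(-1) + 6) = 7*(20 + 6)/2 = (7/2)*26 = 91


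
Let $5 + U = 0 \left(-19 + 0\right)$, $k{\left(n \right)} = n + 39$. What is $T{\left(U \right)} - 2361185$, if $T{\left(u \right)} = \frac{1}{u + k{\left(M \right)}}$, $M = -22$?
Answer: $- \frac{28334219}{12} \approx -2.3612 \cdot 10^{6}$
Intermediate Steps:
$k{\left(n \right)} = 39 + n$
$U = -5$ ($U = -5 + 0 \left(-19 + 0\right) = -5 + 0 \left(-19\right) = -5 + 0 = -5$)
$T{\left(u \right)} = \frac{1}{17 + u}$ ($T{\left(u \right)} = \frac{1}{u + \left(39 - 22\right)} = \frac{1}{u + 17} = \frac{1}{17 + u}$)
$T{\left(U \right)} - 2361185 = \frac{1}{17 - 5} - 2361185 = \frac{1}{12} - 2361185 = - \frac{28334219}{12}$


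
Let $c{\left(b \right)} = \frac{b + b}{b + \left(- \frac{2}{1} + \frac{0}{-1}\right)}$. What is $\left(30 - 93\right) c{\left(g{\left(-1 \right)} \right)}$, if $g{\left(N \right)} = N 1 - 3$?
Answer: $-84$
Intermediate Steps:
$g{\left(N \right)} = -3 + N$ ($g{\left(N \right)} = N - 3 = -3 + N$)
$c{\left(b \right)} = \frac{2 b}{-2 + b}$ ($c{\left(b \right)} = \frac{2 b}{b + \left(\left(-2\right) 1 + 0 \left(-1\right)\right)} = \frac{2 b}{b + \left(-2 + 0\right)} = \frac{2 b}{b - 2} = \frac{2 b}{-2 + b}$)
$\left(30 - 93\right) c{\left(g{\left(-1 \right)} \right)} = \left(30 - 93\right) \frac{2 \left(-3 - 1\right)}{-2 - 4} = - 63 \cdot 2 \left(-4\right) \frac{1}{-2 - 4} = - 63 \cdot 2 \left(-4\right) \frac{1}{-6} = - 63 \cdot 2 \left(-4\right) \left(- \frac{1}{6}\right) = \left(-63\right) \frac{4}{3} = -84$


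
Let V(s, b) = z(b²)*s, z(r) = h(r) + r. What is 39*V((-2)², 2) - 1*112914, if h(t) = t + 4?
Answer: -111042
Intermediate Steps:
h(t) = 4 + t
z(r) = 4 + 2*r (z(r) = (4 + r) + r = 4 + 2*r)
V(s, b) = s*(4 + 2*b²) (V(s, b) = (4 + 2*b²)*s = s*(4 + 2*b²))
39*V((-2)², 2) - 1*112914 = 39*(2*(-2)²*(2 + 2²)) - 1*112914 = 39*(2*4*(2 + 4)) - 112914 = 39*(2*4*6) - 112914 = 39*48 - 112914 = 1872 - 112914 = -111042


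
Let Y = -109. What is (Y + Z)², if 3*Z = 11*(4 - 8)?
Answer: 137641/9 ≈ 15293.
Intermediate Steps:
Z = -44/3 (Z = (11*(4 - 8))/3 = (11*(-4))/3 = (⅓)*(-44) = -44/3 ≈ -14.667)
(Y + Z)² = (-109 - 44/3)² = (-371/3)² = 137641/9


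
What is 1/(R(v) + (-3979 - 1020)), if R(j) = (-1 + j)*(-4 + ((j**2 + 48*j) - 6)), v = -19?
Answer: 1/6221 ≈ 0.00016075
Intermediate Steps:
R(j) = (-1 + j)*(-10 + j**2 + 48*j) (R(j) = (-1 + j)*(-4 + (-6 + j**2 + 48*j)) = (-1 + j)*(-10 + j**2 + 48*j))
1/(R(v) + (-3979 - 1020)) = 1/((10 + (-19)**3 - 58*(-19) + 47*(-19)**2) + (-3979 - 1020)) = 1/((10 - 6859 + 1102 + 47*361) - 4999) = 1/((10 - 6859 + 1102 + 16967) - 4999) = 1/(11220 - 4999) = 1/6221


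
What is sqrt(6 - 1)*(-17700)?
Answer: -17700*sqrt(5) ≈ -39578.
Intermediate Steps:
sqrt(6 - 1)*(-17700) = sqrt(5)*(-17700) = -17700*sqrt(5)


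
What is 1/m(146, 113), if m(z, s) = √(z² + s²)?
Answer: √34085/34085 ≈ 0.0054165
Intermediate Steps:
m(z, s) = √(s² + z²)
1/m(146, 113) = 1/(√(113² + 146²)) = 1/(√(12769 + 21316)) = 1/(√34085) = √34085/34085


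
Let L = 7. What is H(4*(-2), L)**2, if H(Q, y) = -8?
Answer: 64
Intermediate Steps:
H(4*(-2), L)**2 = (-8)**2 = 64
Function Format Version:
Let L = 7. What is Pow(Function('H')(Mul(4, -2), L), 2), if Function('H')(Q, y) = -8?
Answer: 64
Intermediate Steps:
Pow(Function('H')(Mul(4, -2), L), 2) = Pow(-8, 2) = 64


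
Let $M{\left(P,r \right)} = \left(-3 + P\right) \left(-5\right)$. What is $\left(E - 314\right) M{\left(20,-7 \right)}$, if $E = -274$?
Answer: $49980$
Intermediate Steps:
$M{\left(P,r \right)} = 15 - 5 P$
$\left(E - 314\right) M{\left(20,-7 \right)} = \left(-274 - 314\right) \left(15 - 100\right) = - 588 \left(15 - 100\right) = \left(-588\right) \left(-85\right) = 49980$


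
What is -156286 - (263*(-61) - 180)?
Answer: -140063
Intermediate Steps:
-156286 - (263*(-61) - 180) = -156286 - (-16043 - 180) = -156286 - 1*(-16223) = -156286 + 16223 = -140063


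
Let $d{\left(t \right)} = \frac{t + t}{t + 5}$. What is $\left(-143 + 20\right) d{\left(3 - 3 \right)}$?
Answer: $0$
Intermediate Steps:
$d{\left(t \right)} = \frac{2 t}{5 + t}$
$\left(-143 + 20\right) d{\left(3 - 3 \right)} = \left(-143 + 20\right) \frac{2 \left(3 - 3\right)}{5 + \left(3 - 3\right)} = - 123 \frac{2 \left(3 - 3\right)}{5 + \left(3 - 3\right)} = - 123 \cdot 2 \cdot 0 \frac{1}{5 + 0} = - 123 \cdot 2 \cdot 0 \cdot \frac{1}{5} = \left(-123\right) 0 = 0$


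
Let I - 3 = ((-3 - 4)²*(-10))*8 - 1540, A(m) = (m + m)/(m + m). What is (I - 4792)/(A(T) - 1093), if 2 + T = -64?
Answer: 10249/1092 ≈ 9.3855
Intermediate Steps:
T = -66 (T = -2 - 64 = -66)
A(m) = 1 (A(m) = (2*m)/((2*m)) = (2*m)*(1/(2*m)) = 1)
I = -5457 (I = 3 + (((-3 - 4)²*(-10))*8 - 1540) = 3 + (((-7)²*(-10))*8 - 1540) = 3 + ((49*(-10))*8 - 1540) = 3 + (-490*8 - 1540) = 3 + (-3920 - 1540) = 3 - 5460 = -5457)
(I - 4792)/(A(T) - 1093) = (-5457 - 4792)/(1 - 1093) = -10249/(-1092) = -10249*(-1/1092) = 10249/1092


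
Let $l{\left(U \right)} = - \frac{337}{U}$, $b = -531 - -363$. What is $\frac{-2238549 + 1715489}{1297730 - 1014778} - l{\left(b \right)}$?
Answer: $- \frac{22903613}{5941992} \approx -3.8545$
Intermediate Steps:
$b = -168$ ($b = -531 + 363 = -168$)
$\frac{-2238549 + 1715489}{1297730 - 1014778} - l{\left(b \right)} = \frac{-2238549 + 1715489}{1297730 - 1014778} - - \frac{337}{-168} = - \frac{523060}{282952} - \left(-337\right) \left(- \frac{1}{168}\right) = \left(-523060\right) \frac{1}{282952} - \frac{337}{168} = - \frac{130765}{70738} - \frac{337}{168} = - \frac{22903613}{5941992}$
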